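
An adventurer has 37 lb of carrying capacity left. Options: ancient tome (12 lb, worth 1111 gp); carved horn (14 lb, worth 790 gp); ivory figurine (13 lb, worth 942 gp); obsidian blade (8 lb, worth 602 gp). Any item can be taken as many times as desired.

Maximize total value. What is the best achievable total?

Density check — ancient tome 92.58, obsidian blade 75.25, ivory figurine 72.46, carved horn 56.43 are the best per lb.
Best packing: 3×ancient tome — 36 lb, 3333 total.
That's the maximum — no swap from here does better than 3333.

3333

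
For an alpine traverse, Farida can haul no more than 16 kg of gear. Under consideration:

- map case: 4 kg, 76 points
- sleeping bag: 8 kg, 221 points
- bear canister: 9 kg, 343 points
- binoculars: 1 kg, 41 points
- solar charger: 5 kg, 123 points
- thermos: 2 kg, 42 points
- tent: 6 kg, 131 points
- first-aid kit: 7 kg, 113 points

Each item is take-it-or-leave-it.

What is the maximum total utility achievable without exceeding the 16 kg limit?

515

Greedy by ratio would take bear canister + binoculars + solar charger: 15 kg used, total 507.
Replace solar charger with tent: the trade gains 8 net, giving 515 at 16 kg.
Every other selection either busts 16 kg or fails to beat 515.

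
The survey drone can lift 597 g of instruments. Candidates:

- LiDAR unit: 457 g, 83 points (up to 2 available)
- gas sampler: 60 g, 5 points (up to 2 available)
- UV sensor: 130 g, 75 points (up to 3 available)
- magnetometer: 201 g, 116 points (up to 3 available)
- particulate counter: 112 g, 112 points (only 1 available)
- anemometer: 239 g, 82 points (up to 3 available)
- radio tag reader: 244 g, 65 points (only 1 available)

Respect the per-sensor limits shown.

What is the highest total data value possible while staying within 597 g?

378

Taking the top-ratio sensors first gives gas sampler + 2×magnetometer + particulate counter for 349 (574 g).
Replace gas sampler and magnetometer with 2×UV sensor: the trade gains 29 net, giving 378 at 573 g.
That's the maximum — no swap from here does better than 378.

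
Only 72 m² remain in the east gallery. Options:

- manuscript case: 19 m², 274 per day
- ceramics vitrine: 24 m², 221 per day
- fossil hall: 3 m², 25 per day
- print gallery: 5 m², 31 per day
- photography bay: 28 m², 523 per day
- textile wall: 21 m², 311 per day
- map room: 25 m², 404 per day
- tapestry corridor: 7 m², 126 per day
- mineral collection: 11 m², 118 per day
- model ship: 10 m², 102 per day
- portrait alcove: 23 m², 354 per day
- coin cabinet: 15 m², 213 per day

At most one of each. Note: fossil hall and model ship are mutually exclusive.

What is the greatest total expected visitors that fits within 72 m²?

1201

Taking the top-ratio exhibits first gives photography bay + map room + tapestry corridor + mineral collection for 1171 (71 m²).
Dropping tapestry corridor and mineral collection frees 18 m²; slotting in manuscript case (19 m²) lifts the total to 1201 at 72 m².
Next best is photography bay + textile wall + portrait alcove at 1188 (72 m²) — short by 13.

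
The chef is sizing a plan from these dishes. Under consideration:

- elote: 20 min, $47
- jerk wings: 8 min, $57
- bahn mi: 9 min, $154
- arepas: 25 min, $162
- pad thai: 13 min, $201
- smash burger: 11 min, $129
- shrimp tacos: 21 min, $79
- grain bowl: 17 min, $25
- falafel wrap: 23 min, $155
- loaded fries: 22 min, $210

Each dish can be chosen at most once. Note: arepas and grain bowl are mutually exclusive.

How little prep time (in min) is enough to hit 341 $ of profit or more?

Need the lightest bundle worth ≥ 341.
bahn mi + pad thai: 355 profit at 22 min.
Below 22 min the best achievable stays under 341.

22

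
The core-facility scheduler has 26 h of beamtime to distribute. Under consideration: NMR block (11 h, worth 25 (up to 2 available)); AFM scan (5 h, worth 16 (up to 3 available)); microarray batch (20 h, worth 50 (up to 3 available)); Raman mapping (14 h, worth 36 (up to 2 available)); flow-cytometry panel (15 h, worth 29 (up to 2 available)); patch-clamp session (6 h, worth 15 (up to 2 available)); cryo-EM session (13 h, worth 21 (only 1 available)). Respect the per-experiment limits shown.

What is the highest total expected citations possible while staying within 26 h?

73

Greedy by ratio would take 3×AFM scan + patch-clamp session: 21 h used, total 63.
Dropping patch-clamp session frees 6 h; slotting in NMR block (11 h) lifts the total to 73 at 26 h.
That's the maximum — no swap from here does better than 73.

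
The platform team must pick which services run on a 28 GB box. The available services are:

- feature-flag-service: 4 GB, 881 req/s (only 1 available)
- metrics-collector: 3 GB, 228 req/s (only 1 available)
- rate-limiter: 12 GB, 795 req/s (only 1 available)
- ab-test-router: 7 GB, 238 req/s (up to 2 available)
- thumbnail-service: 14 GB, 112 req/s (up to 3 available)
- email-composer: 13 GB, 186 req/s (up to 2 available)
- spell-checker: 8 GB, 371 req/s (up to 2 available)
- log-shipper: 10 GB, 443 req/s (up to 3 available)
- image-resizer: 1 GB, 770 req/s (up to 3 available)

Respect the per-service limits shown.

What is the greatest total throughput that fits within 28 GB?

4357

A density-first pass picks feature-flag-service + metrics-collector + rate-limiter + 3×image-resizer — 4214 at 22 GB.
Dropping metrics-collector frees 3 GB; slotting in spell-checker (8 GB) lifts the total to 4357 at 27 GB.
That's the maximum — no swap from here does better than 4357.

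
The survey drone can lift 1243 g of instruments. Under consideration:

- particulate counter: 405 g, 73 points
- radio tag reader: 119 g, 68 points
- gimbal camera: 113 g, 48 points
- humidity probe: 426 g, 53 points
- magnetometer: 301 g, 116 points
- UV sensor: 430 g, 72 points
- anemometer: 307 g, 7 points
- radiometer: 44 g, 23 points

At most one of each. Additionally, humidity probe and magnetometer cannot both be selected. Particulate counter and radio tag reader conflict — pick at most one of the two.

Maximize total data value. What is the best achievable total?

Ranking by ratio (data value/g): radio tag reader 0.57, radiometer 0.52, gimbal camera 0.42, magnetometer 0.39.
Radio tag reader + gimbal camera + magnetometer + UV sensor + radiometer uses 1007 of the 1243 g and totals 327.
An exhaustive check of the 256 subsets confirms 327.

327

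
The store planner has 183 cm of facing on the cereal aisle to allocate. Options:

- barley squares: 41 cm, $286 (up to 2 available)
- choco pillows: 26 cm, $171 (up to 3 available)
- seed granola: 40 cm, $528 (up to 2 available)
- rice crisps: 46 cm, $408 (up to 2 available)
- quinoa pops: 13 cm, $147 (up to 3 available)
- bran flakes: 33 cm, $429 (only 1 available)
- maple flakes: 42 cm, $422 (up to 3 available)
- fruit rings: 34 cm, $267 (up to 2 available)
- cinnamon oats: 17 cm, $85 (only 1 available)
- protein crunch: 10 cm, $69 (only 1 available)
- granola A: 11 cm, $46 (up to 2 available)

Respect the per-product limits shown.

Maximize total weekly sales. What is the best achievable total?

Greedy by ratio would take 2×seed granola + 3×quinoa pops + bran flakes + cinnamon oats + protein crunch: 179 cm used, total 2080.
Dropping quinoa pops and cinnamon oats and protein crunch frees 40 cm; slotting in maple flakes (42 cm) lifts the total to 2201 at 181 cm.

2201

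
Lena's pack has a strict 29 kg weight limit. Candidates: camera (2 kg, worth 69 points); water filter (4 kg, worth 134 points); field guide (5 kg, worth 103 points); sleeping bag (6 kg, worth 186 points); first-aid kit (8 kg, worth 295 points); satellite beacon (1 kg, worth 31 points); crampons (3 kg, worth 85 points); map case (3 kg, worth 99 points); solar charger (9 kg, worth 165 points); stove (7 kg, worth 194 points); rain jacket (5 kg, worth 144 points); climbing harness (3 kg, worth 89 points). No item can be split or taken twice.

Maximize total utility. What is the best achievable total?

Filling by ratio: camera + water filter + sleeping bag + first-aid kit + satellite beacon + map case + climbing harness for 903, with 2 kg left unused.
Dropping climbing harness frees 3 kg; slotting in rain jacket (5 kg) lifts the total to 958 at 29 kg.
Runner-up camera + water filter + sleeping bag + first-aid kit + crampons + map case + climbing harness tops out at 957.

958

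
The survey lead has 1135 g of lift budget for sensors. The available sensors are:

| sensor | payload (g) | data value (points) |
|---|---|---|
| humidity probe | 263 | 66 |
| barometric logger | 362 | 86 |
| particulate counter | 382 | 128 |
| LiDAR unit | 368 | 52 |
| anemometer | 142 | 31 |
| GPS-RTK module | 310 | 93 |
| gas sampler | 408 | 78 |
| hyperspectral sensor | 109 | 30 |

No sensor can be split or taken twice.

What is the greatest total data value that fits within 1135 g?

318

Ranking by ratio (data value/g): particulate counter 0.34, GPS-RTK module 0.30, hyperspectral sensor 0.28, humidity probe 0.25.
A density-first pass picks humidity probe + particulate counter + GPS-RTK module + hyperspectral sensor — 317 at 1064 g.
Dropping hyperspectral sensor frees 109 g; slotting in anemometer (142 g) lifts the total to 318 at 1097 g.
Next best is humidity probe + particulate counter + GPS-RTK module + hyperspectral sensor at 317 (1064 g) — short by 1.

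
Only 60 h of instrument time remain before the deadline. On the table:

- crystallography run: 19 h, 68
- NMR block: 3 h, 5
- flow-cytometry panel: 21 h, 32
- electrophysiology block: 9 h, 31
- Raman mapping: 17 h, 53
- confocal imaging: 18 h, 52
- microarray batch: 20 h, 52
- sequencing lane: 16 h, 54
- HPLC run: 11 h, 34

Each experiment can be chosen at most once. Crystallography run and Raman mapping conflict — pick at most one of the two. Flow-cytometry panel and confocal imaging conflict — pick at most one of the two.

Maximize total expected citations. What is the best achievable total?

192

Crystallography run + NMR block + electrophysiology block + sequencing lane + HPLC run uses 58 of the 60 h and totals 192.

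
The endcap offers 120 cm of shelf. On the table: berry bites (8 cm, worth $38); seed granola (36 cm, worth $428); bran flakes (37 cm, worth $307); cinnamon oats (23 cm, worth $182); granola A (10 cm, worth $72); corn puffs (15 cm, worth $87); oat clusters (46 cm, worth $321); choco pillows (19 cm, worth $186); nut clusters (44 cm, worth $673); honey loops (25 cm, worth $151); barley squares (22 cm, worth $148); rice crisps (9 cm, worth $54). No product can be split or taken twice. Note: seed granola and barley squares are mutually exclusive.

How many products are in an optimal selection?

5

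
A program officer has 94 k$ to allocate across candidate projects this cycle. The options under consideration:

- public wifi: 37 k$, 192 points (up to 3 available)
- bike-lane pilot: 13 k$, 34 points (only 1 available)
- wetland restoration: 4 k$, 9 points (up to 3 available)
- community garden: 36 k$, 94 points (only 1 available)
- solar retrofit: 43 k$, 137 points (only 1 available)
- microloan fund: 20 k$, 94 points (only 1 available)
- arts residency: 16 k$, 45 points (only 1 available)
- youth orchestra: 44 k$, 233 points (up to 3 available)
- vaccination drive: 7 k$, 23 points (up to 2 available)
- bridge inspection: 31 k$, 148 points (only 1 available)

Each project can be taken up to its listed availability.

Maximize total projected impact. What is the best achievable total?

478

The ratio heuristic lands on wetland restoration + 2×youth orchestra (475) but leaves 2 k$ idle.
Dropping wetland restoration and 2×youth orchestra frees 92 k$; slotting in 2×public wifi + microloan fund (94 k$) lifts the total to 478 at 94 k$.
No other feasible combination exceeds 478.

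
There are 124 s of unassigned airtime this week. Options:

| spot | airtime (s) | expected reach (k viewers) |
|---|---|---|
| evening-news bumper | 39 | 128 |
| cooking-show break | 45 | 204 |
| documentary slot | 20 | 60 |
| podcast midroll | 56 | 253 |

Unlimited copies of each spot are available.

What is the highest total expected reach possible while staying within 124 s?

517

Taking the top-ratio spots first gives 2×cooking-show break + documentary slot for 468 (110 s).
Dropping cooking-show break frees 45 s; slotting in podcast midroll (56 s) lifts the total to 517 at 121 s.
No other feasible combination exceeds 517.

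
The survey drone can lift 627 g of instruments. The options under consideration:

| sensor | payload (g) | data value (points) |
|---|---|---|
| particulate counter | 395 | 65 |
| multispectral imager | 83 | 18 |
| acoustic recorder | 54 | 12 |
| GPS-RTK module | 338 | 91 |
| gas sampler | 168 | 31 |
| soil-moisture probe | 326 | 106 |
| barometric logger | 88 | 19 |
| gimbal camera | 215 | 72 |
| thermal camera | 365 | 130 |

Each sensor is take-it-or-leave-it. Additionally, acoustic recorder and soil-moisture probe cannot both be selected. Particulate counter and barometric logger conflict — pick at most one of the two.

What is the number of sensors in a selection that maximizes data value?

2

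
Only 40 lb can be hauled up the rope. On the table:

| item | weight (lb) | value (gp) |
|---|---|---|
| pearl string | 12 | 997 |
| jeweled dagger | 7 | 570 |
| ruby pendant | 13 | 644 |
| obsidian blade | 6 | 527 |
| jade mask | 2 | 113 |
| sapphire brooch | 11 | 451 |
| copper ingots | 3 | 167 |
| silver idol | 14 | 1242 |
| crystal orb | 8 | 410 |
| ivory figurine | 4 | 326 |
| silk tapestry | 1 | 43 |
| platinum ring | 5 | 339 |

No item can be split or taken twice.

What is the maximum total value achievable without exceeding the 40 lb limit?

3379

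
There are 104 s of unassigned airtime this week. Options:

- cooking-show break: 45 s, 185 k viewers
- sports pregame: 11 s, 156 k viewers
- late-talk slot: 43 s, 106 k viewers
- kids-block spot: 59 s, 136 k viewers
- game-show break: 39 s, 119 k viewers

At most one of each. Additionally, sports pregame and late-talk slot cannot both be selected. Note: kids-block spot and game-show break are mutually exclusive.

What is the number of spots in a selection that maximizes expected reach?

3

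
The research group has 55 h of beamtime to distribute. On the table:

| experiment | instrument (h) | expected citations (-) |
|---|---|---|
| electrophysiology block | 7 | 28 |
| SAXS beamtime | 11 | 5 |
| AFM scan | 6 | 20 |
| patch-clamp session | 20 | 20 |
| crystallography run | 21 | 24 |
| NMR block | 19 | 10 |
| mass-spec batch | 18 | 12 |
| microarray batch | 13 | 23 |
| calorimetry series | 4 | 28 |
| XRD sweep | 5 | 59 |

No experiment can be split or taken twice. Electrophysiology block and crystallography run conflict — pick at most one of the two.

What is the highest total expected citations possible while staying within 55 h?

Electrophysiology block + AFM scan + patch-clamp session + microarray batch + calorimetry series + XRD sweep uses 55 of the 55 h and totals 178.
No other feasible combination exceeds 178.

178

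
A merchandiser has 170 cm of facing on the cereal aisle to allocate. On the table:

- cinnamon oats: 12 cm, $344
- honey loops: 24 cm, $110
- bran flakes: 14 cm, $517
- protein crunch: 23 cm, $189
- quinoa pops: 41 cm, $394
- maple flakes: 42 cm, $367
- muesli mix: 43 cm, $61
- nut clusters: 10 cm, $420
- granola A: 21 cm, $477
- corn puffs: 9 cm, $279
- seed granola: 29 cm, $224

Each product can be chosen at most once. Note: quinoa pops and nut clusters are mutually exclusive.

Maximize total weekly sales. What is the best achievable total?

2817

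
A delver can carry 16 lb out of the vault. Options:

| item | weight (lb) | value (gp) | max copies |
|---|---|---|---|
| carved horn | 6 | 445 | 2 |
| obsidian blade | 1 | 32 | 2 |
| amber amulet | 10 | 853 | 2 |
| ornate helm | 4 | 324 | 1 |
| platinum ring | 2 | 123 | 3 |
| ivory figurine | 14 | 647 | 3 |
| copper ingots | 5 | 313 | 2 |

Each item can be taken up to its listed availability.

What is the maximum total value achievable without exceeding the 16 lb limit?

By value per lb: amber amulet 85.30, ornate helm 81.00, carved horn 74.17, copper ingots 62.60 lead.
The ratio ordering already packs tightly: amber amulet + ornate helm + platinum ring, 16 lb, 1300.
Every other selection either busts 16 lb or exceeds an availability limit or fails to beat 1300.

1300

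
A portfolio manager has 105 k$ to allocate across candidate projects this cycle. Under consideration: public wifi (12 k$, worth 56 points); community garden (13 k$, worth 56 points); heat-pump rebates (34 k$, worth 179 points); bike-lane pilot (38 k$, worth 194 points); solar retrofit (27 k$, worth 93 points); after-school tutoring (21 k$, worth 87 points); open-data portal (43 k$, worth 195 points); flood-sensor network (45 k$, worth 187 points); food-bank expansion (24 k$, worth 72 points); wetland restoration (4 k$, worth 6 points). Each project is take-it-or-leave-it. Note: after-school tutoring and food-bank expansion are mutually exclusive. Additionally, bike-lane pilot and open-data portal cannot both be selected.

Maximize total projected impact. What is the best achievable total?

The ratio heuristic lands on public wifi + community garden + heat-pump rebates + bike-lane pilot + wetland restoration (491) but leaves 4 k$ idle.
Dropping community garden and wetland restoration frees 17 k$; slotting in after-school tutoring (21 k$) lifts the total to 516 at 105 k$.
Nothing else feasible within 105 k$ beats 516.

516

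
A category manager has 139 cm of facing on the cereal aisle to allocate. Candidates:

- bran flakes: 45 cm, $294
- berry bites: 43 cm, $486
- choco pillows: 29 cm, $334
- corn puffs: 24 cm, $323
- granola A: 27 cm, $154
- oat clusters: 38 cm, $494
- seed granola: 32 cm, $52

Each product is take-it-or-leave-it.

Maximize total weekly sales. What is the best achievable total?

The ratio ordering already packs tightly: berry bites + choco pillows + corn puffs + oat clusters, 134 cm, 1637.
Every other selection either busts 139 cm or fails to beat 1637.

1637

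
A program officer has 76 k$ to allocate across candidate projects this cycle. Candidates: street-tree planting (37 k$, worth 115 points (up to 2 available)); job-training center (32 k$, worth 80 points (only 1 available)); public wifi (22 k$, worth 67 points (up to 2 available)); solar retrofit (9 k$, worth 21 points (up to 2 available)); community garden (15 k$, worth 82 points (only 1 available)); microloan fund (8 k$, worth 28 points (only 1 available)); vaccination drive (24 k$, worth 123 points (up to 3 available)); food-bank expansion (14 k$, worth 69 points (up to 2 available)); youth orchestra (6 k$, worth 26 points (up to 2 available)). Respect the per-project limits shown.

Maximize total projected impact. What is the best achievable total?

Density check — community garden 5.47, vaccination drive 5.12, food-bank expansion 4.93 are the best per k$.
A density-first pass picks community garden + 2×vaccination drive + 2×youth orchestra — 380 at 75 k$.
The 27 k$ tied up in community garden and 2×youth orchestra is better spent on 2×food-bank expansion — total rises to 384 (76 k$).
Nothing else within 76 k$ beats 384.

384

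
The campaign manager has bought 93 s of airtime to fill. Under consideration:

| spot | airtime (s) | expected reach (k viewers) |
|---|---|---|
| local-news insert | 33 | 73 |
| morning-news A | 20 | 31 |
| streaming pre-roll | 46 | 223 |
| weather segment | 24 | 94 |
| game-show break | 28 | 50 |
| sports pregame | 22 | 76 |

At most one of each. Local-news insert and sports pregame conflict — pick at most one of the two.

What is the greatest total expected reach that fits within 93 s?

393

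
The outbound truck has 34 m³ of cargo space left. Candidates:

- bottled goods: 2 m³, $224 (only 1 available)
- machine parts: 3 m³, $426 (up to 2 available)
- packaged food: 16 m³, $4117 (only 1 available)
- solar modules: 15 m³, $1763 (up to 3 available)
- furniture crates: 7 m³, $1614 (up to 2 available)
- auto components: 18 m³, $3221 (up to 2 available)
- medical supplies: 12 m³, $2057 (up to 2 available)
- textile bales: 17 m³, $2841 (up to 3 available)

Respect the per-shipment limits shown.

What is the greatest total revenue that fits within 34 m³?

7771

Density check — packaged food 257.31, furniture crates 230.57, auto components 178.94, medical supplies 171.42 are the best per m³.
Machine parts + packaged food + 2×furniture crates uses 33 of the 34 m³ and totals 7771.
That's the maximum — no swap from here does better than 7771.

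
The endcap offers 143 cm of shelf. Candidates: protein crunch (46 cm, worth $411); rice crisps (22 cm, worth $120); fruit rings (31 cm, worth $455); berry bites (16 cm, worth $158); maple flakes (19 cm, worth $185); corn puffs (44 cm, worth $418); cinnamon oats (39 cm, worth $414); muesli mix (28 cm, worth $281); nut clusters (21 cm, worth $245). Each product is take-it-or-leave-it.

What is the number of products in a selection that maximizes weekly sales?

5

The maximum weekly sales within 143 cm is 1584.
One optimal bundle: fruit rings + maple flakes + corn puffs + muesli mix + nut clusters (143 cm).
Every optimal selection uses 5 products.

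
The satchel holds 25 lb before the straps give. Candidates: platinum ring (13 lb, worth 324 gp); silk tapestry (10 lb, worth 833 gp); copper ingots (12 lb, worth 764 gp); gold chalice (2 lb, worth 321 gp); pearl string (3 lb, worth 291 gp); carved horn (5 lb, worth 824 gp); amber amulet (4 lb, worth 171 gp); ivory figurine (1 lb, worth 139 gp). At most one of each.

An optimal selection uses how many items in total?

Optimal total is 2579.
silk tapestry + gold chalice + pearl string + carved horn + amber amulet + ivory figurine hits 2579 at 25 lb.
Every optimal selection uses 6 items.

6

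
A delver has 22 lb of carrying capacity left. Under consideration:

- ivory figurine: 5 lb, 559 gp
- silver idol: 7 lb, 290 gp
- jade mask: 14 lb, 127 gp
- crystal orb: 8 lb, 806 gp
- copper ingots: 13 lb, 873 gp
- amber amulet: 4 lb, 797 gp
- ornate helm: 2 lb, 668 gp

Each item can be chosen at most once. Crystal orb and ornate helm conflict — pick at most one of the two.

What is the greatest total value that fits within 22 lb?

Density check — ornate helm 334.00, amber amulet 199.25, ivory figurine 111.80, crystal orb 100.75 are the best per lb.
Best packing: copper ingots + amber amulet + ornate helm — 19 lb, 2338 total.
An exhaustive check of the 128 subsets confirms 2338.

2338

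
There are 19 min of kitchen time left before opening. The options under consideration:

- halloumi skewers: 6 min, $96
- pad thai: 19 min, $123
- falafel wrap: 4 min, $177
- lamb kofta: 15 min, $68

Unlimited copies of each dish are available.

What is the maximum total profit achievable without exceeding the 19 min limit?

708

Taking 4×falafel wrap: 16 min used, 708 in profit.
That's the maximum — no swap from here does better than 708.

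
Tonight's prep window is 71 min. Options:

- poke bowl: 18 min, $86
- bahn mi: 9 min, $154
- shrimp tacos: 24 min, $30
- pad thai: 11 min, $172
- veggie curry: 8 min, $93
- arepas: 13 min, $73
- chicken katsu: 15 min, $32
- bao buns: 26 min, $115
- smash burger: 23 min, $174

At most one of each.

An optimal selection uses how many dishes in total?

5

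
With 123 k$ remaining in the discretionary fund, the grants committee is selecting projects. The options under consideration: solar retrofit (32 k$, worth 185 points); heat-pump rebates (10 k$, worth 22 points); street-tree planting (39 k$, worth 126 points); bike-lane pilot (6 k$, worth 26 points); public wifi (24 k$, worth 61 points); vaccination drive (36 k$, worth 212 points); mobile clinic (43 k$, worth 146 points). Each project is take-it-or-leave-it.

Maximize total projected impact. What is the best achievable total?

571

Taking the top-ratio projects first gives solar retrofit + bike-lane pilot + vaccination drive + mobile clinic for 569 (117 k$).
The 43 k$ tied up in mobile clinic is better spent on heat-pump rebates + street-tree planting — total rises to 571 (123 k$).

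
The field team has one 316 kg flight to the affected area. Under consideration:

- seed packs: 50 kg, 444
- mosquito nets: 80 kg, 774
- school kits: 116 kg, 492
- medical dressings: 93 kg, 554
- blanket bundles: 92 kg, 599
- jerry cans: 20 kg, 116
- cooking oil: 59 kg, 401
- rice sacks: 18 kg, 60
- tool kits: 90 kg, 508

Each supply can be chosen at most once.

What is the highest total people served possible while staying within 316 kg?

2371

Taking the top-ratio supplies first gives seed packs + mosquito nets + blanket bundles + jerry cans + cooking oil for 2334 (301 kg).
The 79 kg tied up in jerry cans and cooking oil is better spent on medical dressings — total rises to 2371 (315 kg).
Every other selection either busts 316 kg or fails to beat 2371.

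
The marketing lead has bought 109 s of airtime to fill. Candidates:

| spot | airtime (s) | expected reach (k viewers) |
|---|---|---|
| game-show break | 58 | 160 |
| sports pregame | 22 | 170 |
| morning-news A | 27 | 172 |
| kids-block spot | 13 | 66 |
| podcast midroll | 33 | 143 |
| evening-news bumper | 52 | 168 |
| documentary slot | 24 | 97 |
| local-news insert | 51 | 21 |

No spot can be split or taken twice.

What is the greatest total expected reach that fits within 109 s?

582

Filling by ratio: sports pregame + morning-news A + kids-block spot + podcast midroll for 551, with 14 s left unused.
Dropping kids-block spot frees 13 s; slotting in documentary slot (24 s) lifts the total to 582 at 106 s.
Every other selection either busts 109 s or fails to beat 582.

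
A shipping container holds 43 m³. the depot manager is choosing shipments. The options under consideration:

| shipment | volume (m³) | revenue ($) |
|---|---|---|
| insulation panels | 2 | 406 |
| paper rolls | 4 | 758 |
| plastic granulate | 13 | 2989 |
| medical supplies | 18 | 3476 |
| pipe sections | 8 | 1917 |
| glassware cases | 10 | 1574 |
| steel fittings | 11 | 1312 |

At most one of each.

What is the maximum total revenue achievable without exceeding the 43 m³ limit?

Density check — pipe sections 239.62, plastic granulate 229.92, insulation panels 203.00 are the best per m³.
Taking the top-ratio shipments first gives insulation panels + plastic granulate + medical supplies + pipe sections for 8788 (41 m³).
Replace insulation panels with paper rolls: the trade gains 352 net, giving 9140 at 43 m³.
Runner-up insulation panels + plastic granulate + medical supplies + pipe sections tops out at 8788.

9140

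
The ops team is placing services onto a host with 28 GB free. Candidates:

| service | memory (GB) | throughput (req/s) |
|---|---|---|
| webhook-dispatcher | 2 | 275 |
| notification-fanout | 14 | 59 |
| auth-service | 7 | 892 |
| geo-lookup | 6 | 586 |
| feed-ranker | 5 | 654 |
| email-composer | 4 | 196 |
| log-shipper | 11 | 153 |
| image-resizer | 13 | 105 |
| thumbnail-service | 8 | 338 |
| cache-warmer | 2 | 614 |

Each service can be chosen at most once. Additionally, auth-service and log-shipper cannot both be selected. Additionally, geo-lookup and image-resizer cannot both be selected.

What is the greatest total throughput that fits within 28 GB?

3217

Taking webhook-dispatcher + auth-service + geo-lookup + feed-ranker + email-composer + cache-warmer: 26 GB used, 3217 in throughput.
Nothing else feasible within 28 GB beats 3217.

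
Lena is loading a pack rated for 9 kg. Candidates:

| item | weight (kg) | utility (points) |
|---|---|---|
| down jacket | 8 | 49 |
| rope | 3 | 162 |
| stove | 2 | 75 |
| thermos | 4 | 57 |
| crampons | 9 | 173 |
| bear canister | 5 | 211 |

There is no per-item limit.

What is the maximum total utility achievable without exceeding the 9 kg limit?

486

Density check — rope 54.00, bear canister 42.20, stove 37.50, crampons 19.22 are the best per kg.
Taking 3×rope: 9 kg used, 486 in utility.
That's the maximum — no swap from here does better than 486.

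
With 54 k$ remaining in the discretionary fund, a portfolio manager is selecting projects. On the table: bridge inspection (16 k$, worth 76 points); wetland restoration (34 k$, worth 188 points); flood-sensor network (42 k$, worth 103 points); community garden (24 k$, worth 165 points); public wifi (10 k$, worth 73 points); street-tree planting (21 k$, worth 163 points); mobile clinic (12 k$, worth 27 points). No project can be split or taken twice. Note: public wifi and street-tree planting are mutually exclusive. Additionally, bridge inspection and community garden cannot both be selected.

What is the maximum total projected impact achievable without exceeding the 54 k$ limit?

328

Density check — street-tree planting 7.76, public wifi 7.30, community garden 6.88, wetland restoration 5.53 are the best per k$.
Community garden + street-tree planting uses 45 of the 54 k$ and totals 328.
No other feasible combination exceeds 328.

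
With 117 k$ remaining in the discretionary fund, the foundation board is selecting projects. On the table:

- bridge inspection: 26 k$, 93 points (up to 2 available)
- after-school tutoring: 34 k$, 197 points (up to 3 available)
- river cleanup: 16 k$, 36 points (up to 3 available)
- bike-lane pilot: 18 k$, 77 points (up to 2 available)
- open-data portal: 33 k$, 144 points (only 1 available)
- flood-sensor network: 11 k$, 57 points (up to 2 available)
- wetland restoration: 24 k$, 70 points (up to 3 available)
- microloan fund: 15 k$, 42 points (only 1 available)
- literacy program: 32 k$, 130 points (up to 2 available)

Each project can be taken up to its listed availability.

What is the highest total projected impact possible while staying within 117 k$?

Density check — after-school tutoring 5.79, flood-sensor network 5.18, open-data portal 4.36 are the best per k$.
Taking 3×after-school tutoring + flood-sensor network: 113 k$ used, 648 in projected impact.
Every other selection either busts 117 k$ or exceeds an availability limit or fails to beat 648.

648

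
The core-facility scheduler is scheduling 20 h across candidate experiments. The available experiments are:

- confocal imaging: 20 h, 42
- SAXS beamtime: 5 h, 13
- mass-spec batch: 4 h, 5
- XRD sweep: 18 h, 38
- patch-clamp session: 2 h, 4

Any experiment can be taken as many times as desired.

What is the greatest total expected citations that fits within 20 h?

52

Density check — SAXS beamtime 2.60, XRD sweep 2.11, confocal imaging 2.10 are the best per h.
4×SAXS beamtime uses 20 of the 20 h and totals 52.
Nothing else within 20 h beats 52.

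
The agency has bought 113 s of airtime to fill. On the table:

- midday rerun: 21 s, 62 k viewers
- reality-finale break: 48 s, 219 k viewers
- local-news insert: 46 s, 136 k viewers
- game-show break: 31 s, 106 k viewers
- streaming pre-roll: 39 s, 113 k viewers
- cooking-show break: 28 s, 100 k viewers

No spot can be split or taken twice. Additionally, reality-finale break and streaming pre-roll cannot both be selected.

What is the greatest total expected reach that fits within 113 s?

425

Density check — reality-finale break 4.56, cooking-show break 3.57, game-show break 3.42 are the best per s.
Best packing: reality-finale break + game-show break + cooking-show break — 107 s, 425 total.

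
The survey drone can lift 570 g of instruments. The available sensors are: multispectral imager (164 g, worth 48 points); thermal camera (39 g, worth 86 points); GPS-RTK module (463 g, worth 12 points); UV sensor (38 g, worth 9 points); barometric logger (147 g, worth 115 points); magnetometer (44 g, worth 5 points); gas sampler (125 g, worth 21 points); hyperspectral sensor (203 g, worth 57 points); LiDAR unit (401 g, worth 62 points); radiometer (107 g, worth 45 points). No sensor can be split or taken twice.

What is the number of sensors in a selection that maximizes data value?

Optimal total is 312.
For example thermal camera + UV sensor + barometric logger + hyperspectral sensor + radiometer achieves it, using 534 g.
Any selection reaching 312 contains exactly 5 sensors.

5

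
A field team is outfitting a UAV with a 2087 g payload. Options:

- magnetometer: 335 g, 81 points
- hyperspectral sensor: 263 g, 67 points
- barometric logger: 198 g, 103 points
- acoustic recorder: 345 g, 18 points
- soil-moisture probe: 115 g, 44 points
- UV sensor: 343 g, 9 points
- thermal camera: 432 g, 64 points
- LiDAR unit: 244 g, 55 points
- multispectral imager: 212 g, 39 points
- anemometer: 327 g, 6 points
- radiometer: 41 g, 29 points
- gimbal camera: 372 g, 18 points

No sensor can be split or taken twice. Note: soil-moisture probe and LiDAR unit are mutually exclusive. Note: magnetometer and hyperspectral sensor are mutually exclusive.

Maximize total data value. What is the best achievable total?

Best packing: magnetometer + barometric logger + acoustic recorder + soil-moisture probe + thermal camera + multispectral imager + radiometer + gimbal camera — 2050 g, 396 total.
Every other selection either busts 2087 g or breaks a pairing rule or fails to beat 396.

396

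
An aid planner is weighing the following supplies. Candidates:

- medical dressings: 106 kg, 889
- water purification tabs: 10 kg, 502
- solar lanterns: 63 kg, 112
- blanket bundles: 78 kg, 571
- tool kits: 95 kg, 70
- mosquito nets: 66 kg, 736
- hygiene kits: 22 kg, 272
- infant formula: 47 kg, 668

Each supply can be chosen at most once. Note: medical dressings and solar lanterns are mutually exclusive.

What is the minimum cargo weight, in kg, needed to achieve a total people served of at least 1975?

145

Need the lightest bundle worth ≥ 1975.
Taking water purification tabs + mosquito nets + hygiene kits + infant formula gives 2178 (≥ 1975) for 145 kg.
Below 145 kg the best achievable stays under 1975.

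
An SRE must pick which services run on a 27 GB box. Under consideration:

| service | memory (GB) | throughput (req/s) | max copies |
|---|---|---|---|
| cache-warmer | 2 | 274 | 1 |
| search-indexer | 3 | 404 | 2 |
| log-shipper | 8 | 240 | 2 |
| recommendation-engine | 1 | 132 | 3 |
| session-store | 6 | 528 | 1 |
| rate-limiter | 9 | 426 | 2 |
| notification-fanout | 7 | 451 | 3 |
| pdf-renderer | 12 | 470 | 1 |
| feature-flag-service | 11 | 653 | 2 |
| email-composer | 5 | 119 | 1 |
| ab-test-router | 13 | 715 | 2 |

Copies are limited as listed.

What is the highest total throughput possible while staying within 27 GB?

Taking the top-ratio services first gives cache-warmer + 2×search-indexer + 3×recommendation-engine + session-store + notification-fanout for 2457 (24 GB).
Dropping recommendation-engine and notification-fanout frees 8 GB; slotting in feature-flag-service (11 GB) lifts the total to 2527 at 27 GB.

2527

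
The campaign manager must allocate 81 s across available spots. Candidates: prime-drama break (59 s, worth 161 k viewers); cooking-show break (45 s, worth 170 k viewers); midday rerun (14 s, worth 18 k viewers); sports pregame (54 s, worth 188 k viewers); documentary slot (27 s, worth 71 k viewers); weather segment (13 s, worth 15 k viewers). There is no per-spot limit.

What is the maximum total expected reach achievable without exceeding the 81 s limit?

Taking the top-ratio spots first gives cooking-show break + documentary slot for 241 (72 s).
Dropping cooking-show break frees 45 s; slotting in sports pregame (54 s) lifts the total to 259 at 81 s.

259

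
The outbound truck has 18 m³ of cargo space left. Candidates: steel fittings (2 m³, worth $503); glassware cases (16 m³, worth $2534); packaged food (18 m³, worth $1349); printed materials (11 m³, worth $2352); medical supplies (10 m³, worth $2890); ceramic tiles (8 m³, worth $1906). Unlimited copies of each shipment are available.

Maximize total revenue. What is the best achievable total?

4902

By revenue per m³: medical supplies 289.00, steel fittings 251.50, ceramic tiles 238.25, printed materials 213.82 lead.
Taking 4×steel fittings + medical supplies: 18 m³ used, 4902 in revenue.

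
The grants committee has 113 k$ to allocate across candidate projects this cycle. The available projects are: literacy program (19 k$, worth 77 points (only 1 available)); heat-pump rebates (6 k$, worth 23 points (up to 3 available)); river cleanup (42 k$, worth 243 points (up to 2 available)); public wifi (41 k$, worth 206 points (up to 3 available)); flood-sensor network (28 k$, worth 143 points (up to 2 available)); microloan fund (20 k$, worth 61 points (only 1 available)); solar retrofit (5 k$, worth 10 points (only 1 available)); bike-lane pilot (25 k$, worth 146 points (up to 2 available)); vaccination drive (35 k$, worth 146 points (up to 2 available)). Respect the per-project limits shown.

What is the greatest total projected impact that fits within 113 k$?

632

Filling by ratio: literacy program + river cleanup + 2×bike-lane pilot for 612, with 2 k$ left unused.
The 44 k$ tied up in literacy program and bike-lane pilot is better spent on river cleanup — total rises to 632 (109 k$).
That's the maximum — no swap from here does better than 632.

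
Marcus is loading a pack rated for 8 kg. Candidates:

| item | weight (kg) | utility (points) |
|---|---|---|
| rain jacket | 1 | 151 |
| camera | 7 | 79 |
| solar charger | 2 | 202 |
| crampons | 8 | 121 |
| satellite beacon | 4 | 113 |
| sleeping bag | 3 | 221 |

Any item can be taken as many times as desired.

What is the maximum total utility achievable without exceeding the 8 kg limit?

1208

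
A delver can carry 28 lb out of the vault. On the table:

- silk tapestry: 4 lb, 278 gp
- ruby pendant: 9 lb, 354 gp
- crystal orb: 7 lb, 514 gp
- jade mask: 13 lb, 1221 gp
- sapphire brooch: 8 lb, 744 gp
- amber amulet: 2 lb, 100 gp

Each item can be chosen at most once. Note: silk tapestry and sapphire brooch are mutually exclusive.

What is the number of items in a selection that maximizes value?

3

Best achievable value is 2479.
For example crystal orb + jade mask + sapphire brooch achieves it, using 28 lb.
Every optimal selection uses 3 items.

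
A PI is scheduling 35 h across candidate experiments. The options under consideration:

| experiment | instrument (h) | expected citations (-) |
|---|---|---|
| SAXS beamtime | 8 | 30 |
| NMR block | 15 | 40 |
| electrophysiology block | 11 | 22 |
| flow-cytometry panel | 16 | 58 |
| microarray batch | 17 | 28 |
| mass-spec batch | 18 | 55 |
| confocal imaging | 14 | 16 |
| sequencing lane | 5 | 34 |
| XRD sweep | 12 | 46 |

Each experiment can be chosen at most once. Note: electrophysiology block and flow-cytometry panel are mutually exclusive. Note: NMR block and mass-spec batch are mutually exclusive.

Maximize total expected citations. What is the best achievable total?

138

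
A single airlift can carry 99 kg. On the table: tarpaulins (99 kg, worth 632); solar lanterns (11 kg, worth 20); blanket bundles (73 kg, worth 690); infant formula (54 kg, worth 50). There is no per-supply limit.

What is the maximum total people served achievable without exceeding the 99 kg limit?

730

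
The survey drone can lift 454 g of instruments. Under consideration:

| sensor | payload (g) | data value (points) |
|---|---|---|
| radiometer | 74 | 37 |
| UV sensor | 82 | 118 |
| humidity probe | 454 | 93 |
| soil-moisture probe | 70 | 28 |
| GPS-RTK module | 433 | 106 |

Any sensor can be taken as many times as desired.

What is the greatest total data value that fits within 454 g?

590

The ratio ordering already packs tightly: 5×UV sensor, 410 g, 590.
Nothing else within 454 g beats 590.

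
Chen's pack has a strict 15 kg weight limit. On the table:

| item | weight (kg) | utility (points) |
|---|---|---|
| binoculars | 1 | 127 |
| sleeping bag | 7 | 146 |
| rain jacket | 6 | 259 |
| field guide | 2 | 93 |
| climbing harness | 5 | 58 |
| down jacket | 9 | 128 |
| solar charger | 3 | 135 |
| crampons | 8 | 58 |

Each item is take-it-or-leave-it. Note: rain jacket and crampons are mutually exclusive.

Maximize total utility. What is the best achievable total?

614

Binoculars + rain jacket + field guide + solar charger uses 12 of the 15 kg and totals 614.
An exhaustive check of the 256 subsets confirms 614.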